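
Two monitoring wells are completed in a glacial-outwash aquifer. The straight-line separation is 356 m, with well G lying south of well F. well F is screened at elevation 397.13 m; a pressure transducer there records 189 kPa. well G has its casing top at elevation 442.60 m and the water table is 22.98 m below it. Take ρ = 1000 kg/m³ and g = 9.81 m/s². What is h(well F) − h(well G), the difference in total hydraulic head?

Pressure head at well F: ψ = P/(ρg) = 189×1000 / (1000 × 9.81) = 19.27 m.
Total head at well F: h = z + ψ = 397.13 + 19.27 = 416.40 m.
Total head at well G: h = 442.60 − 22.98 = 419.62 m.
Head difference: h(well F) − h(well G) = 416.40 − 419.62 = -3.22 m.

Δh ≈ -3.22 m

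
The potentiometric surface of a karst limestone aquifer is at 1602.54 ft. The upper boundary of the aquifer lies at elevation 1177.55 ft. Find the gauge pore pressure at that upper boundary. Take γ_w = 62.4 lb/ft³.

Pressure head at the aquifer top: ψ = h − z = 1602.54 − 1177.55 = 424.99 ft.
P = γψ/144 = 62.4 × 424.99 / 144 = 184 psi.

P ≈ 184 psi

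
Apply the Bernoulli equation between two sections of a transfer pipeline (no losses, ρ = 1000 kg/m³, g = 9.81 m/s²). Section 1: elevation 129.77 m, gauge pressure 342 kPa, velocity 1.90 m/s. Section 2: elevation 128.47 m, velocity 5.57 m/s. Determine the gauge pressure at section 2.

P₂ ≈ 341 kPa

Pressure head at 1: ψ₁ = P₁/(ρg) = 342×1000 / (1000 × 9.81) = 34.86 m.
Velocity heads: v₁²/2g = 1.90²/19.62 = 0.184 m; v₂²/2g = 5.57²/19.62 = 1.581 m.
Total head H = z₁ + ψ₁ + v₁²/2g = 129.77 + 34.86 + 0.184 = 164.81 m.
ψ₂ = H − z₂ − v₂²/2g = 164.81 − 128.47 − 1.581 = 34.76 m.
P₂ = ρgψ₂ = 1000 × 9.81 × 34.76 ≈ 341 kPa.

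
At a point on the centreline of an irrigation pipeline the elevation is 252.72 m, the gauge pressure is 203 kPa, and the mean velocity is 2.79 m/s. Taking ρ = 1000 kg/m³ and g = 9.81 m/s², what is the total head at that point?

h ≈ 273.81 m

Pressure head ψ = P/(ρg) = 203×1000 / (1000 × 9.81) = 20.69 m.
Velocity head = v²/(2g) = 2.79² / (2 × 9.81) = 0.397 m.
h = z + ψ + v²/(2g) = 252.72 + 20.69 + 0.397 = 273.81 m.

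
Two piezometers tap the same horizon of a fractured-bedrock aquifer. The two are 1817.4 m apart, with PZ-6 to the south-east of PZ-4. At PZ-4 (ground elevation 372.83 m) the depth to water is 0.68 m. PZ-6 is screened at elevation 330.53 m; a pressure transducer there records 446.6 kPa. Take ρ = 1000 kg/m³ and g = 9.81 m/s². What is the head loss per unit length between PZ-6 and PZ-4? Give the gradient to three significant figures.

i ≈ 0.00215 m/m

Total head at PZ-4: h = 372.83 − 0.68 = 372.15 m.
Pressure head at PZ-6: ψ = P/(ρg) = 446.6×1000 / (1000 × 9.81) = 45.52 m.
Total head at PZ-6: h = z + ψ = 330.53 + 45.52 = 376.05 m.
Head difference: h(PZ-4) − h(PZ-6) = 372.15 − 376.05 = -3.90 m.
Hydraulic gradient: i = |Δh| / L = 3.90 / 1817.4 = 0.00215.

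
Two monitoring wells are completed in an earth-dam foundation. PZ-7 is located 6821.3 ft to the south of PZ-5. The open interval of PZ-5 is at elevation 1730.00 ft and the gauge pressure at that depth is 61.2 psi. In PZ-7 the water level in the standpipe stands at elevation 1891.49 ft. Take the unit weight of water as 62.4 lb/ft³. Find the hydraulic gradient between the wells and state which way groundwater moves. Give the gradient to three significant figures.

Pressure head at PZ-5: ψ = 144·P/γ = 144 × 61.2 / 62.4 = 141.23 ft.
Total head at PZ-5: h = z + ψ = 1730.00 + 141.23 = 1871.23 ft.
Total head at PZ-7: h = 1891.49 ft (water level in the piezometer is the total head).
Head difference: h(PZ-5) − h(PZ-7) = 1871.23 − 1891.49 = -20.26 ft.
Hydraulic gradient: i = |Δh| / L = 20.26 / 6821.3 = 0.00297.
Flow is from higher to lower head: from PZ-7 toward PZ-5, i.e. toward the north.

i ≈ 0.00297; groundwater flows toward the north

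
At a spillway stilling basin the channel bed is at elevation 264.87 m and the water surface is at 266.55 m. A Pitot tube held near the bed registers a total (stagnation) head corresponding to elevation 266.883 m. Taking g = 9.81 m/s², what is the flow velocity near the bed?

Near the bed, under hydrostatic conditions, the piezometric head (z + ψ) equals the free-surface elevation, 266.55 m.
Velocity head = total − piezometric = 266.883 − 266.55 = 0.333 m.
v = √(2g·h_v) = √(2 × 9.81 × 0.333) = 2.56 m/s.

v ≈ 2.56 m/s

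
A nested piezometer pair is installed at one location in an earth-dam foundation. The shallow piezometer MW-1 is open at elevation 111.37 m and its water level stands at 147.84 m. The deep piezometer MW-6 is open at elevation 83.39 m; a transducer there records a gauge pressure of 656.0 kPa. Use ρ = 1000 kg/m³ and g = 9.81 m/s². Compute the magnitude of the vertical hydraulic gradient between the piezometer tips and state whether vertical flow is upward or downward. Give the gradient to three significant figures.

|i_v| ≈ 0.0865; vertical flow is upward

Total head at MW-1: h = 147.84 m (water level in the standpipe).
Pressure head at MW-6: ψ = P/(ρg) = 656.0×1000 / (1000 × 9.81) = 66.87 m.
Total head at MW-6: h = z + ψ = 83.39 + 66.87 = 150.26 m.
Δh = h(MW-1) − h(MW-6) = 147.84 − 150.26 = -2.42 m.
Vertical separation Δz = 111.37 − 83.39 = 27.98 m.
|i_v| = |Δh| / Δz = 2.42 / 27.98 = 0.0865.
Head is higher in the deep piezometer, so vertical flow is upward (discharge condition).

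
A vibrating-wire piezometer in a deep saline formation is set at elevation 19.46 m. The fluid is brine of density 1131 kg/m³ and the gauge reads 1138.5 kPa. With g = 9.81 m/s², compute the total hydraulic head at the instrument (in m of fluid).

ψ = P/(ρg) = 1138.5×1000 / (1131 × 9.81) = 102.61 m.
h = z + ψ = 19.46 + 102.61 = 122.07 m.

h ≈ 122.07 m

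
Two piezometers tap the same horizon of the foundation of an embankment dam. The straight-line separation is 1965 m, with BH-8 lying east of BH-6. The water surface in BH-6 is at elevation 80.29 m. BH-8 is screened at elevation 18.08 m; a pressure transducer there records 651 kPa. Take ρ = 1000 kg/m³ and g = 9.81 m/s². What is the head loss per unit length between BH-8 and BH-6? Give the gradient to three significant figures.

i ≈ 0.00211 m/m

Total head at BH-6: h = 80.29 m (water level in the piezometer is the total head).
Pressure head at BH-8: ψ = P/(ρg) = 651×1000 / (1000 × 9.81) = 66.36 m.
Total head at BH-8: h = z + ψ = 18.08 + 66.36 = 84.44 m.
Head difference: h(BH-6) − h(BH-8) = 80.29 − 84.44 = -4.15 m.
Hydraulic gradient: i = |Δh| / L = 4.15 / 1965 = 0.00211.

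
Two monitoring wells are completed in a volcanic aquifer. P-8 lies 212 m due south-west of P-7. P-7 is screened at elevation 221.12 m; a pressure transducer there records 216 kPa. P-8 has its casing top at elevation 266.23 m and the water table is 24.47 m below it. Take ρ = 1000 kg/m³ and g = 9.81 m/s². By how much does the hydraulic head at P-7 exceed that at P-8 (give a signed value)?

Δh ≈ 1.38 m

Pressure head at P-7: ψ = P/(ρg) = 216×1000 / (1000 × 9.81) = 22.02 m.
Total head at P-7: h = z + ψ = 221.12 + 22.02 = 243.14 m.
Total head at P-8: h = 266.23 − 24.47 = 241.76 m.
Head difference: h(P-7) − h(P-8) = 243.14 − 241.76 = 1.38 m.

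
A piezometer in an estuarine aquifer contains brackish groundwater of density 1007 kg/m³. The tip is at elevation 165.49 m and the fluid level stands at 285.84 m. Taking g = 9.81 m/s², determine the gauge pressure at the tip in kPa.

P ≈ 1190 kPa

Pressure head ψ = h − z = 285.84 − 165.49 = 120.35 m.
P = ρgψ = 1007 × 9.81 × 120.35 = 1188898 Pa ≈ 1190 kPa.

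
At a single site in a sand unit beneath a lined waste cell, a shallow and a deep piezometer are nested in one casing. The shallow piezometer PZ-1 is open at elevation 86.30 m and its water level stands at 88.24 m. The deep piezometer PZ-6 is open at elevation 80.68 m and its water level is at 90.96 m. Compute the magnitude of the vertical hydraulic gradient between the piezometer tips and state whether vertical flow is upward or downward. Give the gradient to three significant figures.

Total head at PZ-1: h = 88.24 m (water level in the standpipe).
Total head at PZ-6: h = 90.96 m.
Δh = h(PZ-1) − h(PZ-6) = 88.24 − 90.96 = -2.72 m.
Vertical separation Δz = 86.30 − 80.68 = 5.62 m.
|i_v| = |Δh| / Δz = 2.72 / 5.62 = 0.484.
Head is higher in the deep piezometer, so vertical flow is upward (discharge condition).

|i_v| ≈ 0.484; vertical flow is upward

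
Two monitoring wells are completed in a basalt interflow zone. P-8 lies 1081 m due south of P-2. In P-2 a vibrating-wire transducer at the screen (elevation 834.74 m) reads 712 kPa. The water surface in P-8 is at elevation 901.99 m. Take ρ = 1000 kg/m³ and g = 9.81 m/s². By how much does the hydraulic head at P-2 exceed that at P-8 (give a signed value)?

Pressure head at P-2: ψ = P/(ρg) = 712×1000 / (1000 × 9.81) = 72.58 m.
Total head at P-2: h = z + ψ = 834.74 + 72.58 = 907.32 m.
Total head at P-8: h = 901.99 m (water level in the piezometer is the total head).
Head difference: h(P-2) − h(P-8) = 907.32 − 901.99 = 5.33 m.

Δh ≈ 5.33 m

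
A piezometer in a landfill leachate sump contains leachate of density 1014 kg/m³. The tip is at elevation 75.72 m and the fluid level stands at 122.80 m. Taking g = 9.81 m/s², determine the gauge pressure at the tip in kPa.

Pressure head ψ = h − z = 122.80 − 75.72 = 47.08 m.
P = ρgψ = 1014 × 9.81 × 47.08 = 468321 Pa ≈ 468 kPa.

P ≈ 468 kPa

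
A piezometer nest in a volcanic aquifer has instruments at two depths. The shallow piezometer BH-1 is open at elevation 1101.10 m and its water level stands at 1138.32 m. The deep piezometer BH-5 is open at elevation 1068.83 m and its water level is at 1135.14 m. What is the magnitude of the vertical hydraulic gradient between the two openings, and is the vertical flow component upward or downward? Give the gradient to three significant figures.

|i_v| ≈ 0.0985; vertical flow is downward

Total head at BH-1: h = 1138.32 m (water level in the standpipe).
Total head at BH-5: h = 1135.14 m.
Δh = h(BH-1) − h(BH-5) = 1138.32 − 1135.14 = 3.18 m.
Vertical separation Δz = 1101.10 − 1068.83 = 32.27 m.
|i_v| = |Δh| / Δz = 3.18 / 32.27 = 0.0985.
Head is higher in the shallow piezometer, so vertical flow is downward (recharge condition).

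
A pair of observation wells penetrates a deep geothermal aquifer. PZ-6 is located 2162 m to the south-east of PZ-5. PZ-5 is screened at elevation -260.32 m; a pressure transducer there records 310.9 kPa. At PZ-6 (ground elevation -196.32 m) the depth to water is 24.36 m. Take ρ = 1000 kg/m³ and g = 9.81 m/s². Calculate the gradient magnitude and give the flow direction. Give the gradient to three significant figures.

i ≈ 0.00368; groundwater flows toward the north-west

Pressure head at PZ-5: ψ = P/(ρg) = 310.9×1000 / (1000 × 9.81) = 31.69 m.
Total head at PZ-5: h = z + ψ = -260.32 + 31.69 = -228.63 m.
Total head at PZ-6: h = -196.32 − 24.36 = -220.68 m.
Head difference: h(PZ-5) − h(PZ-6) = -228.63 − (-220.68) = -7.95 m.
Hydraulic gradient: i = |Δh| / L = 7.95 / 2162 = 0.00368.
Flow is from higher to lower head: from PZ-6 toward PZ-5, i.e. toward the north-west.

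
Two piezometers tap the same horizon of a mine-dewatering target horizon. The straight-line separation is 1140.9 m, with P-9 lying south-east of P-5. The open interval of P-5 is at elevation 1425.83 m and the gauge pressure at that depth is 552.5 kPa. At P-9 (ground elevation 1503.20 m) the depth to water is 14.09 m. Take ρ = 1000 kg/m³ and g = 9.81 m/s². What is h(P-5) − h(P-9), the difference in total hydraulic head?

Pressure head at P-5: ψ = P/(ρg) = 552.5×1000 / (1000 × 9.81) = 56.32 m.
Total head at P-5: h = z + ψ = 1425.83 + 56.32 = 1482.15 m.
Total head at P-9: h = 1503.20 − 14.09 = 1489.11 m.
Head difference: h(P-5) − h(P-9) = 1482.15 − 1489.11 = -6.96 m.

Δh ≈ -6.96 m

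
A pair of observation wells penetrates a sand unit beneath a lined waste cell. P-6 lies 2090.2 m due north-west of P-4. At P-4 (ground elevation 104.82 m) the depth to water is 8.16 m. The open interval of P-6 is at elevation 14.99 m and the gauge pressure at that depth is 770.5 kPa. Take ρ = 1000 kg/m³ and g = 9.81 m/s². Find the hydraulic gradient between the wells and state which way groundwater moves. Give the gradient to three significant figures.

Total head at P-4: h = 104.82 − 8.16 = 96.66 m.
Pressure head at P-6: ψ = P/(ρg) = 770.5×1000 / (1000 × 9.81) = 78.54 m.
Total head at P-6: h = z + ψ = 14.99 + 78.54 = 93.53 m.
Head difference: h(P-4) − h(P-6) = 96.66 − 93.53 = 3.13 m.
Hydraulic gradient: i = |Δh| / L = 3.13 / 2090.2 = 0.00150.
Flow is from higher to lower head: from P-4 toward P-6, i.e. toward the north-west.

i ≈ 0.00150; groundwater flows toward the north-west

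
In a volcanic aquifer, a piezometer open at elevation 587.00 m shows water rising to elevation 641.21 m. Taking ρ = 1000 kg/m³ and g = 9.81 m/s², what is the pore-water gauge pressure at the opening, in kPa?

Pressure head ψ = h − z = 641.21 − 587.00 = 54.21 m.
P = ρgψ = 1000 × 9.81 × 54.21 = 531800 Pa ≈ 532 kPa.

P ≈ 532 kPa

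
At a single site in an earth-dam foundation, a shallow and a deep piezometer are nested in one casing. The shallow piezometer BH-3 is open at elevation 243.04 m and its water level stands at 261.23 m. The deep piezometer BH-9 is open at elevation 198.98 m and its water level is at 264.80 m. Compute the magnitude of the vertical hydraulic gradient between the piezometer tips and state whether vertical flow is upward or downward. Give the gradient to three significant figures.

Total head at BH-3: h = 261.23 m (water level in the standpipe).
Total head at BH-9: h = 264.80 m.
Δh = h(BH-3) − h(BH-9) = 261.23 − 264.80 = -3.57 m.
Vertical separation Δz = 243.04 − 198.98 = 44.06 m.
|i_v| = |Δh| / Δz = 3.57 / 44.06 = 0.0810.
Head is higher in the deep piezometer, so vertical flow is upward (discharge condition).

|i_v| ≈ 0.0810; vertical flow is upward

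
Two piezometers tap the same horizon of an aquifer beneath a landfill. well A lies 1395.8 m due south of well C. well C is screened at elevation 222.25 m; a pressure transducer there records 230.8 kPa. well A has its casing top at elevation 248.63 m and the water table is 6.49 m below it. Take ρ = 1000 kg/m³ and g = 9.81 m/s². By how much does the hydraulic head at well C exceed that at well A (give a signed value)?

Pressure head at well C: ψ = P/(ρg) = 230.8×1000 / (1000 × 9.81) = 23.53 m.
Total head at well C: h = z + ψ = 222.25 + 23.53 = 245.78 m.
Total head at well A: h = 248.63 − 6.49 = 242.14 m.
Head difference: h(well C) − h(well A) = 245.78 − 242.14 = 3.64 m.

Δh ≈ 3.64 m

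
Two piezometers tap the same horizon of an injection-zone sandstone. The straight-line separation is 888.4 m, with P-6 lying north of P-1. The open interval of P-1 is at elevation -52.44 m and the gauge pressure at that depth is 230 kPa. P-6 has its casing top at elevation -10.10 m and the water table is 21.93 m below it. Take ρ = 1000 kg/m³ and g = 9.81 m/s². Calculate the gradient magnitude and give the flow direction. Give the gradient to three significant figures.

i ≈ 0.00342; groundwater flows toward the north

Pressure head at P-1: ψ = P/(ρg) = 230×1000 / (1000 × 9.81) = 23.45 m.
Total head at P-1: h = z + ψ = -52.44 + 23.45 = -28.99 m.
Total head at P-6: h = -10.10 − 21.93 = -32.03 m.
Head difference: h(P-1) − h(P-6) = -28.99 − (-32.03) = 3.04 m.
Hydraulic gradient: i = |Δh| / L = 3.04 / 888.4 = 0.00342.
Flow is from higher to lower head: from P-1 toward P-6, i.e. toward the north.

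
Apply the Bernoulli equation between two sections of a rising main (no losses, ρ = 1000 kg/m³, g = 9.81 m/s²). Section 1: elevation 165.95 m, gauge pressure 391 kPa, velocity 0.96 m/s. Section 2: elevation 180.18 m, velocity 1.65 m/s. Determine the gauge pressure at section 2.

P₂ ≈ 251 kPa

Pressure head at 1: ψ₁ = P₁/(ρg) = 391×1000 / (1000 × 9.81) = 39.86 m.
Velocity heads: v₁²/2g = 0.96²/19.62 = 0.047 m; v₂²/2g = 1.65²/19.62 = 0.139 m.
Total head H = z₁ + ψ₁ + v₁²/2g = 165.95 + 39.86 + 0.047 = 205.86 m.
ψ₂ = H − z₂ − v₂²/2g = 205.86 − 180.18 − 0.139 = 25.54 m.
P₂ = ρgψ₂ = 1000 × 9.81 × 25.54 ≈ 251 kPa.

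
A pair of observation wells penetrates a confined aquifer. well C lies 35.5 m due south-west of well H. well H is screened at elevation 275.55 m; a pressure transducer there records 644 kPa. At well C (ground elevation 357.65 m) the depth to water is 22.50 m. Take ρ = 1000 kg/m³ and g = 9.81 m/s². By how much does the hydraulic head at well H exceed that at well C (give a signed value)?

Δh ≈ 6.05 m

Pressure head at well H: ψ = P/(ρg) = 644×1000 / (1000 × 9.81) = 65.65 m.
Total head at well H: h = z + ψ = 275.55 + 65.65 = 341.20 m.
Total head at well C: h = 357.65 − 22.50 = 335.15 m.
Head difference: h(well H) − h(well C) = 341.20 − 335.15 = 6.05 m.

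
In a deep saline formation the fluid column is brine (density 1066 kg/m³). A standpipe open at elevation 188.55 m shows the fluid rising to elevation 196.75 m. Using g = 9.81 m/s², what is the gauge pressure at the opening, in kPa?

Pressure head ψ = h − z = 196.75 − 188.55 = 8.20 m.
P = ρgψ = 1066 × 9.81 × 8.20 = 85751 Pa ≈ 85.8 kPa.

P ≈ 85.8 kPa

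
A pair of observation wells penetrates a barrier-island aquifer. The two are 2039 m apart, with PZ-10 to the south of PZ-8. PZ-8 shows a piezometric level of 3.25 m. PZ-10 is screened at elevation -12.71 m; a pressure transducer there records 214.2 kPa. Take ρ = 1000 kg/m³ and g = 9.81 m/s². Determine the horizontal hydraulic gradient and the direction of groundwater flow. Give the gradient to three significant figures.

i ≈ 0.00288; groundwater flows toward the north

Total head at PZ-8: h = 3.25 m (water level in the piezometer is the total head).
Pressure head at PZ-10: ψ = P/(ρg) = 214.2×1000 / (1000 × 9.81) = 21.83 m.
Total head at PZ-10: h = z + ψ = -12.71 + 21.83 = 9.12 m.
Head difference: h(PZ-8) − h(PZ-10) = 3.25 − 9.12 = -5.87 m.
Hydraulic gradient: i = |Δh| / L = 5.87 / 2039 = 0.00288.
Flow is from higher to lower head: from PZ-10 toward PZ-8, i.e. toward the north.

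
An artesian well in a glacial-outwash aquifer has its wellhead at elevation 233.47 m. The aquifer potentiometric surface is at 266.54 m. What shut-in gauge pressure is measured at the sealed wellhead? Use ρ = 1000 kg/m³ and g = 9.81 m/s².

Head above the cap: Δh = 266.54 − 233.47 = 33.07 m.
P = ρgΔh = 1000 × 9.81 × 33.07 = 324417 Pa ≈ 324 kPa.

P ≈ 324 kPa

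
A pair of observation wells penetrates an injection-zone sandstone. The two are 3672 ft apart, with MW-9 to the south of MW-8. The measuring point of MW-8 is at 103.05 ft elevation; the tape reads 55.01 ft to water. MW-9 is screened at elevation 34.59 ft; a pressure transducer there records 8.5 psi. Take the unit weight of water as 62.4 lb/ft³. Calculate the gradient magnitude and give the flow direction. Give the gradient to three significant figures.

i ≈ 0.00168; groundwater flows toward the north

Total head at MW-8: h = 103.05 − 55.01 = 48.04 ft.
Pressure head at MW-9: ψ = 144·P/γ = 144 × 8.5 / 62.4 = 19.62 ft.
Total head at MW-9: h = z + ψ = 34.59 + 19.62 = 54.21 ft.
Head difference: h(MW-8) − h(MW-9) = 48.04 − 54.21 = -6.17 ft.
Hydraulic gradient: i = |Δh| / L = 6.17 / 3672 = 0.00168.
Flow is from higher to lower head: from MW-9 toward MW-8, i.e. toward the north.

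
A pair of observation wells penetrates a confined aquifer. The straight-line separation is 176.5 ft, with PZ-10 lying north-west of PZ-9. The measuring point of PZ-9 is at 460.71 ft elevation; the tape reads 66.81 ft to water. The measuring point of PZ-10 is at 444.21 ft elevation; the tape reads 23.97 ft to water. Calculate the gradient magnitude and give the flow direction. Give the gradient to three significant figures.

Total head at PZ-9: h = 460.71 − 66.81 = 393.90 ft.
Total head at PZ-10: h = 444.21 − 23.97 = 420.24 ft.
Head difference: h(PZ-9) − h(PZ-10) = 393.90 − 420.24 = -26.34 ft.
Hydraulic gradient: i = |Δh| / L = 26.34 / 176.5 = 0.149.
Flow is from higher to lower head: from PZ-10 toward PZ-9, i.e. toward the south-east.

i ≈ 0.149; groundwater flows toward the south-east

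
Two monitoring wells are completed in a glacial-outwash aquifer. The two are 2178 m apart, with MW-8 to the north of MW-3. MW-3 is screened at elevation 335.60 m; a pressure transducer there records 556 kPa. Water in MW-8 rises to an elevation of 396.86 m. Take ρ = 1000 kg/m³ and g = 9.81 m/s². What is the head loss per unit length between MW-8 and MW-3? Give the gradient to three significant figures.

Pressure head at MW-3: ψ = P/(ρg) = 556×1000 / (1000 × 9.81) = 56.68 m.
Total head at MW-3: h = z + ψ = 335.60 + 56.68 = 392.28 m.
Total head at MW-8: h = 396.86 m (water level in the piezometer is the total head).
Head difference: h(MW-3) − h(MW-8) = 392.28 − 396.86 = -4.58 m.
Hydraulic gradient: i = |Δh| / L = 4.58 / 2178 = 0.00210.

i ≈ 0.00210 m/m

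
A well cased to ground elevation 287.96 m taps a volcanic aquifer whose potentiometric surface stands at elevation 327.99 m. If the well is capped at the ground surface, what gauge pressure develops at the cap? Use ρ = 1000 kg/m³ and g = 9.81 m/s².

Head above the cap: Δh = 327.99 − 287.96 = 40.03 m.
P = ρgΔh = 1000 × 9.81 × 40.03 = 392694 Pa ≈ 393 kPa.

P ≈ 393 kPa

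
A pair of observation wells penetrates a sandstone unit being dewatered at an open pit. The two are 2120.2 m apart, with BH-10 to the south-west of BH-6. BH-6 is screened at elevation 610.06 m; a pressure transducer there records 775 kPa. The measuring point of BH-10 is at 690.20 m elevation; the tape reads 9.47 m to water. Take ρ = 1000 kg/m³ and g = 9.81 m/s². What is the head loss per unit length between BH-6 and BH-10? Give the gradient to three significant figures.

Pressure head at BH-6: ψ = P/(ρg) = 775×1000 / (1000 × 9.81) = 79.00 m.
Total head at BH-6: h = z + ψ = 610.06 + 79.00 = 689.06 m.
Total head at BH-10: h = 690.20 − 9.47 = 680.73 m.
Head difference: h(BH-6) − h(BH-10) = 689.06 − 680.73 = 8.33 m.
Hydraulic gradient: i = |Δh| / L = 8.33 / 2120.2 = 0.00393.

i ≈ 0.00393 m/m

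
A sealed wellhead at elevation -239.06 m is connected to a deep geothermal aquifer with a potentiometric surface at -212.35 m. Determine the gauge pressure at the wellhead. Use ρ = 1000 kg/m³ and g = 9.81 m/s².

Head above the cap: Δh = -212.35 − (-239.06) = 26.71 m.
P = ρgΔh = 1000 × 9.81 × 26.71 = 262025 Pa ≈ 262 kPa.

P ≈ 262 kPa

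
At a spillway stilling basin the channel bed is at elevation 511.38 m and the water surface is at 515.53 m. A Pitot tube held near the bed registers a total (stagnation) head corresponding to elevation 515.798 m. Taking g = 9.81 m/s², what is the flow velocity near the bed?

v ≈ 2.29 m/s

Near the bed, under hydrostatic conditions, the piezometric head (z + ψ) equals the free-surface elevation, 515.53 m.
Velocity head = total − piezometric = 515.798 − 515.53 = 0.268 m.
v = √(2g·h_v) = √(2 × 9.81 × 0.268) = 2.29 m/s.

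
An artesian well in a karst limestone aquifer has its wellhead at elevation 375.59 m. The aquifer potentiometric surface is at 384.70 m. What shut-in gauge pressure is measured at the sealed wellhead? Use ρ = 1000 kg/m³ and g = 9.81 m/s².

P ≈ 89.4 kPa

Head above the cap: Δh = 384.70 − 375.59 = 9.11 m.
P = ρgΔh = 1000 × 9.81 × 9.11 = 89369 Pa ≈ 89.4 kPa.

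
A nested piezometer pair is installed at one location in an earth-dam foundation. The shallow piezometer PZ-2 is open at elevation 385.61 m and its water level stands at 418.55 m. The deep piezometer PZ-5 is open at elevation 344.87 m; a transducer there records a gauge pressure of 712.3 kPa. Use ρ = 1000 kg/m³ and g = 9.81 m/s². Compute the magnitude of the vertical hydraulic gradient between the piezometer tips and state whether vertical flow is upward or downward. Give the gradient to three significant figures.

|i_v| ≈ 0.0263; vertical flow is downward

Total head at PZ-2: h = 418.55 m (water level in the standpipe).
Pressure head at PZ-5: ψ = P/(ρg) = 712.3×1000 / (1000 × 9.81) = 72.61 m.
Total head at PZ-5: h = z + ψ = 344.87 + 72.61 = 417.48 m.
Δh = h(PZ-2) − h(PZ-5) = 418.55 − 417.48 = 1.07 m.
Vertical separation Δz = 385.61 − 344.87 = 40.74 m.
|i_v| = |Δh| / Δz = 1.07 / 40.74 = 0.0263.
Head is higher in the shallow piezometer, so vertical flow is downward (recharge condition).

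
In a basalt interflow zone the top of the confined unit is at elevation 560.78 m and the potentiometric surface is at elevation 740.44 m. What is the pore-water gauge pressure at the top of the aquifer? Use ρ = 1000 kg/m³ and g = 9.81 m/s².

Pressure head at the aquifer top: ψ = h − z = 740.44 − 560.78 = 179.66 m.
P = ρgψ = 1000 × 9.81 × 179.66 = 1762465 Pa ≈ 1760 kPa.

P ≈ 1760 kPa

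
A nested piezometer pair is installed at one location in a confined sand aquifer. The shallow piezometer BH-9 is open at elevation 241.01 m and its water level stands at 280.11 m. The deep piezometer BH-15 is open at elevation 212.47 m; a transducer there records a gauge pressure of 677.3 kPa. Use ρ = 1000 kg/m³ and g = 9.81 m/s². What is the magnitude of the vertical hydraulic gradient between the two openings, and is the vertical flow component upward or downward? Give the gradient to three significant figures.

Total head at BH-9: h = 280.11 m (water level in the standpipe).
Pressure head at BH-15: ψ = P/(ρg) = 677.3×1000 / (1000 × 9.81) = 69.04 m.
Total head at BH-15: h = z + ψ = 212.47 + 69.04 = 281.51 m.
Δh = h(BH-9) − h(BH-15) = 280.11 − 281.51 = -1.40 m.
Vertical separation Δz = 241.01 − 212.47 = 28.54 m.
|i_v| = |Δh| / Δz = 1.40 / 28.54 = 0.0491.
Head is higher in the deep piezometer, so vertical flow is upward (discharge condition).

|i_v| ≈ 0.0491; vertical flow is upward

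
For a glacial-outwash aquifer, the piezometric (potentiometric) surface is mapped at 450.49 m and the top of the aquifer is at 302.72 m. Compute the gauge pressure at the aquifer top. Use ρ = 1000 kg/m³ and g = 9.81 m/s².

Pressure head at the aquifer top: ψ = h − z = 450.49 − 302.72 = 147.77 m.
P = ρgψ = 1000 × 9.81 × 147.77 = 1449624 Pa ≈ 1450 kPa.

P ≈ 1450 kPa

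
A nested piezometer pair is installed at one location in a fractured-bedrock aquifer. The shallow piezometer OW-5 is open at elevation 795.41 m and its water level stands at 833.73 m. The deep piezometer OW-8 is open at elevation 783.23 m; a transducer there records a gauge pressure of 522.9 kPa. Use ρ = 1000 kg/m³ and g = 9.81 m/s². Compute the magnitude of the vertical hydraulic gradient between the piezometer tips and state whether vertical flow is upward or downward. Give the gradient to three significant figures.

Total head at OW-5: h = 833.73 m (water level in the standpipe).
Pressure head at OW-8: ψ = P/(ρg) = 522.9×1000 / (1000 × 9.81) = 53.30 m.
Total head at OW-8: h = z + ψ = 783.23 + 53.30 = 836.53 m.
Δh = h(OW-5) − h(OW-8) = 833.73 − 836.53 = -2.80 m.
Vertical separation Δz = 795.41 − 783.23 = 12.18 m.
|i_v| = |Δh| / Δz = 2.80 / 12.18 = 0.230.
Head is higher in the deep piezometer, so vertical flow is upward (discharge condition).

|i_v| ≈ 0.230; vertical flow is upward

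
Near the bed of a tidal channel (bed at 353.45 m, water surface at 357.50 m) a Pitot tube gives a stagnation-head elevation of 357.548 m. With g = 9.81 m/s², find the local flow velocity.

Near the bed, under hydrostatic conditions, the piezometric head (z + ψ) equals the free-surface elevation, 357.50 m.
Velocity head = total − piezometric = 357.548 − 357.50 = 0.048 m.
v = √(2g·h_v) = √(2 × 9.81 × 0.048) = 0.970 m/s.

v ≈ 0.970 m/s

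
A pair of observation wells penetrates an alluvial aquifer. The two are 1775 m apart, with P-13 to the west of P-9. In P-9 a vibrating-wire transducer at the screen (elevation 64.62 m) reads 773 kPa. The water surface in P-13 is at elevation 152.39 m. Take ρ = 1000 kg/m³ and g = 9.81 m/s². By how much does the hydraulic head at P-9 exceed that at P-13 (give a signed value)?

Δh ≈ -8.97 m

Pressure head at P-9: ψ = P/(ρg) = 773×1000 / (1000 × 9.81) = 78.80 m.
Total head at P-9: h = z + ψ = 64.62 + 78.80 = 143.42 m.
Total head at P-13: h = 152.39 m (water level in the piezometer is the total head).
Head difference: h(P-9) − h(P-13) = 143.42 − 152.39 = -8.97 m.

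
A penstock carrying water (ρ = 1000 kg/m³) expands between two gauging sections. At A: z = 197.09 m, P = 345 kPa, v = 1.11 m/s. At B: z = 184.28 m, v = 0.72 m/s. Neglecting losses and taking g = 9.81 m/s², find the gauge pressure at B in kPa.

P₂ ≈ 471 kPa

Pressure head at A: ψ₁ = P₁/(ρg) = 345×1000 / (1000 × 9.81) = 35.17 m.
Velocity heads: v₁²/2g = 1.11²/19.62 = 0.063 m; v₂²/2g = 0.72²/19.62 = 0.026 m.
Total head H = z₁ + ψ₁ + v₁²/2g = 197.09 + 35.17 + 0.063 = 232.32 m.
ψ₂ = H − z₂ − v₂²/2g = 232.32 − 184.28 − 0.026 = 48.01 m.
P₂ = ρgψ₂ = 1000 × 9.81 × 48.01 ≈ 471 kPa.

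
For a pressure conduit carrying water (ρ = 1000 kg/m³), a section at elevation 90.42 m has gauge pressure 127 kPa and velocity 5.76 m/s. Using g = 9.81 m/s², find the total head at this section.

h ≈ 105.06 m

Pressure head ψ = P/(ρg) = 127×1000 / (1000 × 9.81) = 12.95 m.
Velocity head = v²/(2g) = 5.76² / (2 × 9.81) = 1.691 m.
h = z + ψ + v²/(2g) = 90.42 + 12.95 + 1.691 = 105.06 m.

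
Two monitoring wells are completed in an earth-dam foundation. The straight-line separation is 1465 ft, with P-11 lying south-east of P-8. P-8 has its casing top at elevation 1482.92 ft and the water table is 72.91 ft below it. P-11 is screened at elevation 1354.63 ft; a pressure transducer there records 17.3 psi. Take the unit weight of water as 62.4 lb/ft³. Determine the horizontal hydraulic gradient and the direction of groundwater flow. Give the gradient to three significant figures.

Total head at P-8: h = 1482.92 − 72.91 = 1410.01 ft.
Pressure head at P-11: ψ = 144·P/γ = 144 × 17.3 / 62.4 = 39.92 ft.
Total head at P-11: h = z + ψ = 1354.63 + 39.92 = 1394.55 ft.
Head difference: h(P-8) − h(P-11) = 1410.01 − 1394.55 = 15.46 ft.
Hydraulic gradient: i = |Δh| / L = 15.46 / 1465 = 0.0106.
Flow is from higher to lower head: from P-8 toward P-11, i.e. toward the south-east.

i ≈ 0.0106; groundwater flows toward the south-east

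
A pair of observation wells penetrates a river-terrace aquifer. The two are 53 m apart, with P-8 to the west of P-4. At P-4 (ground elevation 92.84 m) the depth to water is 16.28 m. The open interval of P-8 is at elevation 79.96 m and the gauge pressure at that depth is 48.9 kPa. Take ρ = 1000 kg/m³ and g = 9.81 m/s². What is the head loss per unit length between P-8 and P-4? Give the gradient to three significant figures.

Total head at P-4: h = 92.84 − 16.28 = 76.56 m.
Pressure head at P-8: ψ = P/(ρg) = 48.9×1000 / (1000 × 9.81) = 4.98 m.
Total head at P-8: h = z + ψ = 79.96 + 4.98 = 84.94 m.
Head difference: h(P-4) − h(P-8) = 76.56 − 84.94 = -8.38 m.
Hydraulic gradient: i = |Δh| / L = 8.38 / 53 = 0.158.

i ≈ 0.158 m/m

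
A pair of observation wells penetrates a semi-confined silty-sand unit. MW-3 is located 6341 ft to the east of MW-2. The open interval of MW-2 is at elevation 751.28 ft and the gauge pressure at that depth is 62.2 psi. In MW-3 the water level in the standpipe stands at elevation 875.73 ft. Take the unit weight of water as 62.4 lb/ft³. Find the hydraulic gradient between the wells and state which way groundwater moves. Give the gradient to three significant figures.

Pressure head at MW-2: ψ = 144·P/γ = 144 × 62.2 / 62.4 = 143.54 ft.
Total head at MW-2: h = z + ψ = 751.28 + 143.54 = 894.82 ft.
Total head at MW-3: h = 875.73 ft (water level in the piezometer is the total head).
Head difference: h(MW-2) − h(MW-3) = 894.82 − 875.73 = 19.09 ft.
Hydraulic gradient: i = |Δh| / L = 19.09 / 6341 = 0.00301.
Flow is from higher to lower head: from MW-2 toward MW-3, i.e. toward the east.

i ≈ 0.00301; groundwater flows toward the east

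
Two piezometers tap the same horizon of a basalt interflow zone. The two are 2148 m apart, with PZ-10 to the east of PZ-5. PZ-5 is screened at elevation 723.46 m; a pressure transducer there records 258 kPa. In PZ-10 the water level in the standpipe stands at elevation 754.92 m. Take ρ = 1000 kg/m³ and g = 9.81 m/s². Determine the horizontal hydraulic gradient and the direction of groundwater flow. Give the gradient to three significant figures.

i ≈ 0.00240; groundwater flows toward the west

Pressure head at PZ-5: ψ = P/(ρg) = 258×1000 / (1000 × 9.81) = 26.30 m.
Total head at PZ-5: h = z + ψ = 723.46 + 26.30 = 749.76 m.
Total head at PZ-10: h = 754.92 m (water level in the piezometer is the total head).
Head difference: h(PZ-5) − h(PZ-10) = 749.76 − 754.92 = -5.16 m.
Hydraulic gradient: i = |Δh| / L = 5.16 / 2148 = 0.00240.
Flow is from higher to lower head: from PZ-10 toward PZ-5, i.e. toward the west.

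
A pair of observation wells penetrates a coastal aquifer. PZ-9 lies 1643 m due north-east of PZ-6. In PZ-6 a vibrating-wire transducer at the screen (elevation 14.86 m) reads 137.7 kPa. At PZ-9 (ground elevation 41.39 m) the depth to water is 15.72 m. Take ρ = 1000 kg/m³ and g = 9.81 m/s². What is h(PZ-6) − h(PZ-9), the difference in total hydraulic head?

Δh ≈ 3.23 m

Pressure head at PZ-6: ψ = P/(ρg) = 137.7×1000 / (1000 × 9.81) = 14.04 m.
Total head at PZ-6: h = z + ψ = 14.86 + 14.04 = 28.90 m.
Total head at PZ-9: h = 41.39 − 15.72 = 25.67 m.
Head difference: h(PZ-6) − h(PZ-9) = 28.90 − 25.67 = 3.23 m.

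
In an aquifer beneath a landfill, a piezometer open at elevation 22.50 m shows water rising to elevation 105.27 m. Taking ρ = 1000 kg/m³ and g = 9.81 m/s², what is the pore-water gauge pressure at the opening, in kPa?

Pressure head ψ = h − z = 105.27 − 22.50 = 82.77 m.
P = ρgψ = 1000 × 9.81 × 82.77 = 811974 Pa ≈ 812 kPa.

P ≈ 812 kPa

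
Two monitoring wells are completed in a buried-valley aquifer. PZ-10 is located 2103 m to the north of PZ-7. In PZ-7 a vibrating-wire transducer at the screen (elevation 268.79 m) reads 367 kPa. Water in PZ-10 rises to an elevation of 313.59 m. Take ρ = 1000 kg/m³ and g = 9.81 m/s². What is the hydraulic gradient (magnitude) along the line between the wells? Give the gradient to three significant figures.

i ≈ 0.00351

Pressure head at PZ-7: ψ = P/(ρg) = 367×1000 / (1000 × 9.81) = 37.41 m.
Total head at PZ-7: h = z + ψ = 268.79 + 37.41 = 306.20 m.
Total head at PZ-10: h = 313.59 m (water level in the piezometer is the total head).
Head difference: h(PZ-7) − h(PZ-10) = 306.20 − 313.59 = -7.39 m.
Hydraulic gradient: i = |Δh| / L = 7.39 / 2103 = 0.00351.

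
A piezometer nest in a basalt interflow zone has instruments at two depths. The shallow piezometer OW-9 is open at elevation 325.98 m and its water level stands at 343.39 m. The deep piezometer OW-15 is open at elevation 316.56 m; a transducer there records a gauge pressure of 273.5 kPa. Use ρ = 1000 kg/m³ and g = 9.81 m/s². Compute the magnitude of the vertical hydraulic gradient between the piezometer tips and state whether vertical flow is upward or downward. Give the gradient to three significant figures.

|i_v| ≈ 0.111; vertical flow is upward

Total head at OW-9: h = 343.39 m (water level in the standpipe).
Pressure head at OW-15: ψ = P/(ρg) = 273.5×1000 / (1000 × 9.81) = 27.88 m.
Total head at OW-15: h = z + ψ = 316.56 + 27.88 = 344.44 m.
Δh = h(OW-9) − h(OW-15) = 343.39 − 344.44 = -1.05 m.
Vertical separation Δz = 325.98 − 316.56 = 9.42 m.
|i_v| = |Δh| / Δz = 1.05 / 9.42 = 0.111.
Head is higher in the deep piezometer, so vertical flow is upward (discharge condition).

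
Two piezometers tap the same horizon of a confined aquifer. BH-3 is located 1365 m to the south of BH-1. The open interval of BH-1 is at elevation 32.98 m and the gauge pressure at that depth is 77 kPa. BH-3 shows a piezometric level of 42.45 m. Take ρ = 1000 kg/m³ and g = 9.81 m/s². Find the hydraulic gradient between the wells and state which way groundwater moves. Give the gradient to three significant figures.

Pressure head at BH-1: ψ = P/(ρg) = 77×1000 / (1000 × 9.81) = 7.85 m.
Total head at BH-1: h = z + ψ = 32.98 + 7.85 = 40.83 m.
Total head at BH-3: h = 42.45 m (water level in the piezometer is the total head).
Head difference: h(BH-1) − h(BH-3) = 40.83 − 42.45 = -1.62 m.
Hydraulic gradient: i = |Δh| / L = 1.62 / 1365 = 0.00119.
Flow is from higher to lower head: from BH-3 toward BH-1, i.e. toward the north.

i ≈ 0.00119; groundwater flows toward the north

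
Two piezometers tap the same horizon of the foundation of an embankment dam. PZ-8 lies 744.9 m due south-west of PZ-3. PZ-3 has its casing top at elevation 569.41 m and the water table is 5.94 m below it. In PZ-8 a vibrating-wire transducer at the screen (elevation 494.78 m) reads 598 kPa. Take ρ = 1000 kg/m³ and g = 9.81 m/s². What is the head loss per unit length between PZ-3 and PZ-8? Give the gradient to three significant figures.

i ≈ 0.0104 m/m

Total head at PZ-3: h = 569.41 − 5.94 = 563.47 m.
Pressure head at PZ-8: ψ = P/(ρg) = 598×1000 / (1000 × 9.81) = 60.96 m.
Total head at PZ-8: h = z + ψ = 494.78 + 60.96 = 555.74 m.
Head difference: h(PZ-3) − h(PZ-8) = 563.47 − 555.74 = 7.73 m.
Hydraulic gradient: i = |Δh| / L = 7.73 / 744.9 = 0.0104.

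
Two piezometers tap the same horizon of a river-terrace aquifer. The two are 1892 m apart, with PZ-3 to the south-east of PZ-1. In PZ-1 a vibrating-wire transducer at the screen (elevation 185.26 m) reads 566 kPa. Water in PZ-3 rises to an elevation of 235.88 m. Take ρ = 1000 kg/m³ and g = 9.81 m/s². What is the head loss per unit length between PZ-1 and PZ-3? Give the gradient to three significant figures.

Pressure head at PZ-1: ψ = P/(ρg) = 566×1000 / (1000 × 9.81) = 57.70 m.
Total head at PZ-1: h = z + ψ = 185.26 + 57.70 = 242.96 m.
Total head at PZ-3: h = 235.88 m (water level in the piezometer is the total head).
Head difference: h(PZ-1) − h(PZ-3) = 242.96 − 235.88 = 7.08 m.
Hydraulic gradient: i = |Δh| / L = 7.08 / 1892 = 0.00374.

i ≈ 0.00374 m/m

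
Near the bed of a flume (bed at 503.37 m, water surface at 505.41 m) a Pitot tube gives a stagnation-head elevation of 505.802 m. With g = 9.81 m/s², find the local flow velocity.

v ≈ 2.77 m/s

Near the bed, under hydrostatic conditions, the piezometric head (z + ψ) equals the free-surface elevation, 505.41 m.
Velocity head = total − piezometric = 505.802 − 505.41 = 0.392 m.
v = √(2g·h_v) = √(2 × 9.81 × 0.392) = 2.77 m/s.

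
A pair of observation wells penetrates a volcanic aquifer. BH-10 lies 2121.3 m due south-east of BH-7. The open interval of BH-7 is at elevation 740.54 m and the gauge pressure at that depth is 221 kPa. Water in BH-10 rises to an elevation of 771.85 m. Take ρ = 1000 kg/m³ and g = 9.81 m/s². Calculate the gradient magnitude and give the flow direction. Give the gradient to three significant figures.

i ≈ 0.00414; groundwater flows toward the north-west

Pressure head at BH-7: ψ = P/(ρg) = 221×1000 / (1000 × 9.81) = 22.53 m.
Total head at BH-7: h = z + ψ = 740.54 + 22.53 = 763.07 m.
Total head at BH-10: h = 771.85 m (water level in the piezometer is the total head).
Head difference: h(BH-7) − h(BH-10) = 763.07 − 771.85 = -8.78 m.
Hydraulic gradient: i = |Δh| / L = 8.78 / 2121.3 = 0.00414.
Flow is from higher to lower head: from BH-10 toward BH-7, i.e. toward the north-west.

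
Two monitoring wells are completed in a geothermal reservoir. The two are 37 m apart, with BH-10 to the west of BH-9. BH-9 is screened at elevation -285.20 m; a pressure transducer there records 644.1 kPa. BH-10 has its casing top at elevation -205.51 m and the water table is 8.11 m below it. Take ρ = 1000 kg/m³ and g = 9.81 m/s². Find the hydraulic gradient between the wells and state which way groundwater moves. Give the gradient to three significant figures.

Pressure head at BH-9: ψ = P/(ρg) = 644.1×1000 / (1000 × 9.81) = 65.66 m.
Total head at BH-9: h = z + ψ = -285.20 + 65.66 = -219.54 m.
Total head at BH-10: h = -205.51 − 8.11 = -213.62 m.
Head difference: h(BH-9) − h(BH-10) = -219.54 − (-213.62) = -5.92 m.
Hydraulic gradient: i = |Δh| / L = 5.92 / 37 = 0.160.
Flow is from higher to lower head: from BH-10 toward BH-9, i.e. toward the east.

i ≈ 0.160; groundwater flows toward the east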